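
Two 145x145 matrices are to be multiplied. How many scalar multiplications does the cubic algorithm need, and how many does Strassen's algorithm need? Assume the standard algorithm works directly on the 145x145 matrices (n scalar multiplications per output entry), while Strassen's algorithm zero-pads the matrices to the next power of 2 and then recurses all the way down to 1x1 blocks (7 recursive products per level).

Matrix multiplication for 145x145 matrices:

Strassen's algorithm requires power-of-2 dimensions. Pad 145x145 to 256x256 (next power of 2).

Standard algorithm: 145^3 = 3048625 multiplications
Strassen's algorithm: 7^(log2(256)) = 7^8 = 5764801 multiplications
Difference: 3048625 - 5764801 = -2716176 (Strassen uses MORE here due to padding overhead — for small or just-over-power-of-2 n, padding can outweigh the per-level savings)

Standard: 3048625 multiplications (145^3). Strassen: 5764801 multiplications (7^8, after padding to 256x256). Strassen reduces 8 recursive multiplications to 7 at each level.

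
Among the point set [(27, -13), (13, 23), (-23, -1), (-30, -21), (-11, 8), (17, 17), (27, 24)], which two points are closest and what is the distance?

Computing all pairwise distances among 7 points:

d((27, -13), (13, 23)) = 38.6264
d((27, -13), (-23, -1)) = 51.4198
d((27, -13), (-30, -21)) = 57.5587
d((27, -13), (-11, 8)) = 43.4166
d((27, -13), (17, 17)) = 31.6228
d((27, -13), (27, 24)) = 37.0
d((13, 23), (-23, -1)) = 43.2666
d((13, 23), (-30, -21)) = 61.5224
d((13, 23), (-11, 8)) = 28.3019
d((13, 23), (17, 17)) = 7.2111 <-- minimum
d((13, 23), (27, 24)) = 14.0357
d((-23, -1), (-30, -21)) = 21.1896
d((-23, -1), (-11, 8)) = 15.0
d((-23, -1), (17, 17)) = 43.8634
d((-23, -1), (27, 24)) = 55.9017
d((-30, -21), (-11, 8)) = 34.6699
d((-30, -21), (17, 17)) = 60.4401
d((-30, -21), (27, 24)) = 72.6223
d((-11, 8), (17, 17)) = 29.4109
d((-11, 8), (27, 24)) = 41.2311
d((17, 17), (27, 24)) = 12.2066

Closest pair: (13, 23) and (17, 17) with distance 7.2111

The closest pair is (13, 23) and (17, 17) with Euclidean distance 7.2111. For 7 points, brute-force pairwise comparison is shown above. For large n, the divide-and-conquer algorithm (sort by x, recurse on halves, check the dividing strip) achieves O(n log n).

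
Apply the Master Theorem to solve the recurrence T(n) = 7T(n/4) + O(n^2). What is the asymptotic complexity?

Master Theorem for T(n) = 7T(n/4) + O(n^2):

a = 7, b = 4, c = 2
log_b(a) = log_4(7) = 1.4037

Case 3: c = 2 > log_4(7) = 1.4037
T(n) = O(n^2) = O(n^2)

For T(n) = 7T(n/4) + O(n^2): log_4(7) = 1.4037. This is Case 3 of the Master Theorem (c > log_b(a), work dominated by root), giving O(n^2).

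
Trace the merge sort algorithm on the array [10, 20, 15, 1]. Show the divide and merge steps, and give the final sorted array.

Merge sort trace:

Split: [10, 20, 15, 1] -> [10, 20] and [15, 1]
  Split: [10, 20] -> [10] and [20]
  Merge: [10] + [20] -> [10, 20]
  Split: [15, 1] -> [15] and [1]
  Merge: [15] + [1] -> [1, 15]
Merge: [10, 20] + [1, 15] -> [1, 10, 15, 20]

Final sorted array: [1, 10, 15, 20]

The merge sort proceeds by recursively splitting the array and merging sorted halves.
After all merges, the sorted array is [1, 10, 15, 20].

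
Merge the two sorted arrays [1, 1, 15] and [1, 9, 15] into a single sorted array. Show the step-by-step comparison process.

Merging process:

Compare 1 vs 1: take 1 from left. Merged: [1]
Compare 1 vs 1: take 1 from left. Merged: [1, 1]
Compare 15 vs 1: take 1 from right. Merged: [1, 1, 1]
Compare 15 vs 9: take 9 from right. Merged: [1, 1, 1, 9]
Compare 15 vs 15: take 15 from left. Merged: [1, 1, 1, 9, 15]
Append remaining from right: [15]. Merged: [1, 1, 1, 9, 15, 15]

Final merged array: [1, 1, 1, 9, 15, 15]
Total comparisons: 5

The merged array is [1, 1, 1, 9, 15, 15], requiring 5 comparisons. The merge step runs in O(n) time where n is the total number of elements.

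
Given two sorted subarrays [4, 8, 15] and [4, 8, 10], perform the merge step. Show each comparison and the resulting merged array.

Merging process:

Compare 4 vs 4: take 4 from left. Merged: [4]
Compare 8 vs 4: take 4 from right. Merged: [4, 4]
Compare 8 vs 8: take 8 from left. Merged: [4, 4, 8]
Compare 15 vs 8: take 8 from right. Merged: [4, 4, 8, 8]
Compare 15 vs 10: take 10 from right. Merged: [4, 4, 8, 8, 10]
Append remaining from left: [15]. Merged: [4, 4, 8, 8, 10, 15]

Final merged array: [4, 4, 8, 8, 10, 15]
Total comparisons: 5

The merged array is [4, 4, 8, 8, 10, 15], requiring 5 comparisons. The merge step runs in O(n) time where n is the total number of elements.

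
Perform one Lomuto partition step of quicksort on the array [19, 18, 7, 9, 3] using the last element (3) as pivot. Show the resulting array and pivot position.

Lomuto partition with pivot = 3:

Initial array: [19, 18, 7, 9, 3]

arr[0]=19 > 3: no swap
arr[1]=18 > 3: no swap
arr[2]=7 > 3: no swap
arr[3]=9 > 3: no swap

Place pivot at position 0: [3, 18, 7, 9, 19]
Pivot position: 0

After partitioning with pivot 3, the array becomes [3, 18, 7, 9, 19]. The pivot is placed at index 0. All elements to the left of the pivot are <= 3, and all elements to the right are > 3.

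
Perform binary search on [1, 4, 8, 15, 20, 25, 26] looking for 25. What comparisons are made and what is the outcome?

Binary search for 25 in [1, 4, 8, 15, 20, 25, 26]:

lo=0, hi=6, mid=3, arr[mid]=15 -> 15 < 25, search right half
lo=4, hi=6, mid=5, arr[mid]=25 -> Found target at index 5!

Binary search finds 25 at index 5 after 2 comparisons. The search repeatedly halves the search space by comparing with the middle element.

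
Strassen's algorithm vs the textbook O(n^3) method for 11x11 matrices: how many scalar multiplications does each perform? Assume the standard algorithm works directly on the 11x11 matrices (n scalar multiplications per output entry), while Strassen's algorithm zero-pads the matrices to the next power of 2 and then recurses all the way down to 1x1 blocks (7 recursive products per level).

Matrix multiplication for 11x11 matrices:

Strassen's algorithm requires power-of-2 dimensions. Pad 11x11 to 16x16 (next power of 2).

Standard algorithm: 11^3 = 1331 multiplications
Strassen's algorithm: 7^(log2(16)) = 7^4 = 2401 multiplications
Difference: 1331 - 2401 = -1070 (Strassen uses MORE here due to padding overhead — for small or just-over-power-of-2 n, padding can outweigh the per-level savings)

Standard: 1331 multiplications (11^3). Strassen: 2401 multiplications (7^4, after padding to 16x16). Strassen reduces 8 recursive multiplications to 7 at each level.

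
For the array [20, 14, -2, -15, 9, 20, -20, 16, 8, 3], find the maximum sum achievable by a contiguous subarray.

Using Kadane's algorithm on [20, 14, -2, -15, 9, 20, -20, 16, 8, 3]:

Scanning through the array:
Position 1 (value 14): max_ending_here = 34, max_so_far = 34
Position 2 (value -2): max_ending_here = 32, max_so_far = 34
Position 3 (value -15): max_ending_here = 17, max_so_far = 34
Position 4 (value 9): max_ending_here = 26, max_so_far = 34
Position 5 (value 20): max_ending_here = 46, max_so_far = 46
Position 6 (value -20): max_ending_here = 26, max_so_far = 46
Position 7 (value 16): max_ending_here = 42, max_so_far = 46
Position 8 (value 8): max_ending_here = 50, max_so_far = 50
Position 9 (value 3): max_ending_here = 53, max_so_far = 53

Maximum subarray: [20, 14, -2, -15, 9, 20, -20, 16, 8, 3]
Maximum sum: 53

The maximum subarray is [20, 14, -2, -15, 9, 20, -20, 16, 8, 3] with sum 53. This subarray runs from index 0 to index 9.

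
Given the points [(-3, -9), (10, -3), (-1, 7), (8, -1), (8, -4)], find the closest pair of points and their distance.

Computing all pairwise distances among 5 points:

d((-3, -9), (10, -3)) = 14.3178
d((-3, -9), (-1, 7)) = 16.1245
d((-3, -9), (8, -1)) = 13.6015
d((-3, -9), (8, -4)) = 12.083
d((10, -3), (-1, 7)) = 14.8661
d((10, -3), (8, -1)) = 2.8284
d((10, -3), (8, -4)) = 2.2361 <-- minimum
d((-1, 7), (8, -1)) = 12.0416
d((-1, 7), (8, -4)) = 14.2127
d((8, -1), (8, -4)) = 3.0

Closest pair: (10, -3) and (8, -4) with distance 2.2361

The closest pair is (10, -3) and (8, -4) with Euclidean distance 2.2361. For 5 points, brute-force pairwise comparison is shown above. For large n, the divide-and-conquer algorithm (sort by x, recurse on halves, check the dividing strip) achieves O(n log n).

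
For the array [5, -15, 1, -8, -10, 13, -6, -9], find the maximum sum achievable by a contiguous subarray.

Using Kadane's algorithm on [5, -15, 1, -8, -10, 13, -6, -9]:

Scanning through the array:
Position 1 (value -15): max_ending_here = -10, max_so_far = 5
Position 2 (value 1): max_ending_here = 1, max_so_far = 5
Position 3 (value -8): max_ending_here = -7, max_so_far = 5
Position 4 (value -10): max_ending_here = -10, max_so_far = 5
Position 5 (value 13): max_ending_here = 13, max_so_far = 13
Position 6 (value -6): max_ending_here = 7, max_so_far = 13
Position 7 (value -9): max_ending_here = -2, max_so_far = 13

Maximum subarray: [13]
Maximum sum: 13

The maximum subarray is [13] with sum 13. This subarray runs from index 5 to index 5.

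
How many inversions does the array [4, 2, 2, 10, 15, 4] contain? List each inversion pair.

Finding inversions in [4, 2, 2, 10, 15, 4]:

(0, 1): arr[0]=4 > arr[1]=2
(0, 2): arr[0]=4 > arr[2]=2
(3, 5): arr[3]=10 > arr[5]=4
(4, 5): arr[4]=15 > arr[5]=4

Total inversions: 4

The array has 4 inversion(s): (0,1), (0,2), (3,5), (4,5). Each pair (i,j) satisfies i < j and arr[i] > arr[j].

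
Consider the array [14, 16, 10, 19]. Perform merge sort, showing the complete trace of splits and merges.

Merge sort trace:

Split: [14, 16, 10, 19] -> [14, 16] and [10, 19]
  Split: [14, 16] -> [14] and [16]
  Merge: [14] + [16] -> [14, 16]
  Split: [10, 19] -> [10] and [19]
  Merge: [10] + [19] -> [10, 19]
Merge: [14, 16] + [10, 19] -> [10, 14, 16, 19]

Final sorted array: [10, 14, 16, 19]

The merge sort proceeds by recursively splitting the array and merging sorted halves.
After all merges, the sorted array is [10, 14, 16, 19].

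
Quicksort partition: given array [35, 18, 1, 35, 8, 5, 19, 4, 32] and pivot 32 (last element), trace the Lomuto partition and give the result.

Lomuto partition with pivot = 32:

Initial array: [35, 18, 1, 35, 8, 5, 19, 4, 32]

arr[0]=35 > 32: no swap
arr[1]=18 <= 32: swap with position 0, array becomes [18, 35, 1, 35, 8, 5, 19, 4, 32]
arr[2]=1 <= 32: swap with position 1, array becomes [18, 1, 35, 35, 8, 5, 19, 4, 32]
arr[3]=35 > 32: no swap
arr[4]=8 <= 32: swap with position 2, array becomes [18, 1, 8, 35, 35, 5, 19, 4, 32]
arr[5]=5 <= 32: swap with position 3, array becomes [18, 1, 8, 5, 35, 35, 19, 4, 32]
arr[6]=19 <= 32: swap with position 4, array becomes [18, 1, 8, 5, 19, 35, 35, 4, 32]
arr[7]=4 <= 32: swap with position 5, array becomes [18, 1, 8, 5, 19, 4, 35, 35, 32]

Place pivot at position 6: [18, 1, 8, 5, 19, 4, 32, 35, 35]
Pivot position: 6

After partitioning with pivot 32, the array becomes [18, 1, 8, 5, 19, 4, 32, 35, 35]. The pivot is placed at index 6. All elements to the left of the pivot are <= 32, and all elements to the right are > 32.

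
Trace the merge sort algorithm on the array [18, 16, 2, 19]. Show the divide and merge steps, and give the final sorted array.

Merge sort trace:

Split: [18, 16, 2, 19] -> [18, 16] and [2, 19]
  Split: [18, 16] -> [18] and [16]
  Merge: [18] + [16] -> [16, 18]
  Split: [2, 19] -> [2] and [19]
  Merge: [2] + [19] -> [2, 19]
Merge: [16, 18] + [2, 19] -> [2, 16, 18, 19]

Final sorted array: [2, 16, 18, 19]

The merge sort proceeds by recursively splitting the array and merging sorted halves.
After all merges, the sorted array is [2, 16, 18, 19].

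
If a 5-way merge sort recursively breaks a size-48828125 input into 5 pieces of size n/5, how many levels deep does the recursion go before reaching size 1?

For divide and conquer with division factor 5:

Problem sizes at each level:
Level 0: 48828125
Level 1: 9765625
Level 2: 1953125
Level 3: 390625
Level 4: 78125
Level 5: 15625
Level 6: 3125
Level 7: 625
Level 8: 125
Level 9: 25
Level 10: 5
Level 11: 1

The root is level 0 and the size-1 base case is level 11 (the tree spans levels 0 through 11, i.e. 12 levels counting the root), so the depth is the number of divisions: log_5(48828125) = 11

The recursion tree depth is log_5(48828125) = 11. At each level, the problem size is divided by 5, so it takes 11 divisions to reduce to a base case of size 1. The algorithm makes 5 recursive calls at each level.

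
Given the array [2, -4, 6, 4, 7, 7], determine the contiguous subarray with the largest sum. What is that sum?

Using Kadane's algorithm on [2, -4, 6, 4, 7, 7]:

Scanning through the array:
Position 1 (value -4): max_ending_here = -2, max_so_far = 2
Position 2 (value 6): max_ending_here = 6, max_so_far = 6
Position 3 (value 4): max_ending_here = 10, max_so_far = 10
Position 4 (value 7): max_ending_here = 17, max_so_far = 17
Position 5 (value 7): max_ending_here = 24, max_so_far = 24

Maximum subarray: [6, 4, 7, 7]
Maximum sum: 24

The maximum subarray is [6, 4, 7, 7] with sum 24. This subarray runs from index 2 to index 5.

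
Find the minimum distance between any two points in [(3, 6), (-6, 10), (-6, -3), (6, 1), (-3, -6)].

Computing all pairwise distances among 5 points:

d((3, 6), (-6, 10)) = 9.8489
d((3, 6), (-6, -3)) = 12.7279
d((3, 6), (6, 1)) = 5.831
d((3, 6), (-3, -6)) = 13.4164
d((-6, 10), (-6, -3)) = 13.0
d((-6, 10), (6, 1)) = 15.0
d((-6, 10), (-3, -6)) = 16.2788
d((-6, -3), (6, 1)) = 12.6491
d((-6, -3), (-3, -6)) = 4.2426 <-- minimum
d((6, 1), (-3, -6)) = 11.4018

Closest pair: (-6, -3) and (-3, -6) with distance 4.2426

The closest pair is (-6, -3) and (-3, -6) with Euclidean distance 4.2426. For 5 points, brute-force pairwise comparison is shown above. For large n, the divide-and-conquer algorithm (sort by x, recurse on halves, check the dividing strip) achieves O(n log n).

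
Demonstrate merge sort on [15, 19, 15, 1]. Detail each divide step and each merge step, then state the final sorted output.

Merge sort trace:

Split: [15, 19, 15, 1] -> [15, 19] and [15, 1]
  Split: [15, 19] -> [15] and [19]
  Merge: [15] + [19] -> [15, 19]
  Split: [15, 1] -> [15] and [1]
  Merge: [15] + [1] -> [1, 15]
Merge: [15, 19] + [1, 15] -> [1, 15, 15, 19]

Final sorted array: [1, 15, 15, 19]

The merge sort proceeds by recursively splitting the array and merging sorted halves.
After all merges, the sorted array is [1, 15, 15, 19].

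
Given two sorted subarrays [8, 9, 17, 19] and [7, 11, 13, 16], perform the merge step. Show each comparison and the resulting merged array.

Merging process:

Compare 8 vs 7: take 7 from right. Merged: [7]
Compare 8 vs 11: take 8 from left. Merged: [7, 8]
Compare 9 vs 11: take 9 from left. Merged: [7, 8, 9]
Compare 17 vs 11: take 11 from right. Merged: [7, 8, 9, 11]
Compare 17 vs 13: take 13 from right. Merged: [7, 8, 9, 11, 13]
Compare 17 vs 16: take 16 from right. Merged: [7, 8, 9, 11, 13, 16]
Append remaining from left: [17, 19]. Merged: [7, 8, 9, 11, 13, 16, 17, 19]

Final merged array: [7, 8, 9, 11, 13, 16, 17, 19]
Total comparisons: 6

The merged array is [7, 8, 9, 11, 13, 16, 17, 19], requiring 6 comparisons. The merge step runs in O(n) time where n is the total number of elements.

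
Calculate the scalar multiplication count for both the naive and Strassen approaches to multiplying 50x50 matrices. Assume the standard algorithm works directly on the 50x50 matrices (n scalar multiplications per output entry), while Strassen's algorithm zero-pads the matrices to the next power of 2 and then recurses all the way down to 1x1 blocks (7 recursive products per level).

Matrix multiplication for 50x50 matrices:

Strassen's algorithm requires power-of-2 dimensions. Pad 50x50 to 64x64 (next power of 2).

Standard algorithm: 50^3 = 125000 multiplications
Strassen's algorithm: 7^(log2(64)) = 7^6 = 117649 multiplications
Savings: 125000 - 117649 = 7351 multiplications

Standard: 125000 multiplications (50^3). Strassen: 117649 multiplications (7^6, after padding to 64x64). Strassen reduces 8 recursive multiplications to 7 at each level.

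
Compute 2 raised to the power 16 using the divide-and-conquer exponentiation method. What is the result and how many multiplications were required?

Computing 2^16 by squaring (build up from 2^1; each line after the first costs one multiplication):

2^1 = 2
2^2 = (2^1)^2 = 2^2 = 4
2^4 = (2^2)^2 = 4^2 = 16
2^8 = (2^4)^2 = 16^2 = 256
2^16 = (2^8)^2 = 256^2 = 65536

Result: 65536
Multiplications needed: 4 (4 lines after 2^1)

2^16 = 65536. Using exponentiation by squaring, this requires 4 multiplications. The key idea: if the exponent is even, square the half-power; if odd, multiply by the base once.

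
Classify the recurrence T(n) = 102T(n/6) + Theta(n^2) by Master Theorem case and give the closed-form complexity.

Master Theorem for T(n) = 102T(n/6) + O(n^2):

a = 102, b = 6, c = 2
log_b(a) = log_6(102) = 2.5812

Case 1: c = 2 < log_6(102) = 2.5812
T(n) = O(n^(log_6 102))

For T(n) = 102T(n/6) + O(n^2): log_6(102) = 2.5812. This is Case 1 of the Master Theorem (c < log_b(a), work dominated by leaves), giving O(n^(log_6 102)).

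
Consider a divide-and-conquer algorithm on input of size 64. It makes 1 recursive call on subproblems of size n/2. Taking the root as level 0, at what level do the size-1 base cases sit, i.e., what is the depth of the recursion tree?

For divide and conquer with division factor 2:

Problem sizes at each level:
Level 0: 64
Level 1: 32
Level 2: 16
Level 3: 8
Level 4: 4
Level 5: 2
Level 6: 1

The root is level 0 and the size-1 base case is level 6 (the tree spans levels 0 through 6, i.e. 7 levels counting the root), so the depth is the number of divisions: log_2(64) = 6

The recursion tree depth is log_2(64) = 6. At each level, the problem size is divided by 2, so it takes 6 divisions to reduce to a base case of size 1. The algorithm makes 1 recursive call at each level.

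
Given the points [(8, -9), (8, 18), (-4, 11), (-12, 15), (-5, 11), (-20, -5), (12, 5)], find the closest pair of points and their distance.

Computing all pairwise distances among 7 points:

d((8, -9), (8, 18)) = 27.0
d((8, -9), (-4, 11)) = 23.3238
d((8, -9), (-12, 15)) = 31.241
d((8, -9), (-5, 11)) = 23.8537
d((8, -9), (-20, -5)) = 28.2843
d((8, -9), (12, 5)) = 14.5602
d((8, 18), (-4, 11)) = 13.8924
d((8, 18), (-12, 15)) = 20.2237
d((8, 18), (-5, 11)) = 14.7648
d((8, 18), (-20, -5)) = 36.2353
d((8, 18), (12, 5)) = 13.6015
d((-4, 11), (-12, 15)) = 8.9443
d((-4, 11), (-5, 11)) = 1.0 <-- minimum
d((-4, 11), (-20, -5)) = 22.6274
d((-4, 11), (12, 5)) = 17.088
d((-12, 15), (-5, 11)) = 8.0623
d((-12, 15), (-20, -5)) = 21.5407
d((-12, 15), (12, 5)) = 26.0
d((-5, 11), (-20, -5)) = 21.9317
d((-5, 11), (12, 5)) = 18.0278
d((-20, -5), (12, 5)) = 33.5261

Closest pair: (-4, 11) and (-5, 11) with distance 1.0

The closest pair is (-4, 11) and (-5, 11) with Euclidean distance 1.0. For 7 points, brute-force pairwise comparison is shown above. For large n, the divide-and-conquer algorithm (sort by x, recurse on halves, check the dividing strip) achieves O(n log n).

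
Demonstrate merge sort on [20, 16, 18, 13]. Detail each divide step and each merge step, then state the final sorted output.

Merge sort trace:

Split: [20, 16, 18, 13] -> [20, 16] and [18, 13]
  Split: [20, 16] -> [20] and [16]
  Merge: [20] + [16] -> [16, 20]
  Split: [18, 13] -> [18] and [13]
  Merge: [18] + [13] -> [13, 18]
Merge: [16, 20] + [13, 18] -> [13, 16, 18, 20]

Final sorted array: [13, 16, 18, 20]

The merge sort proceeds by recursively splitting the array and merging sorted halves.
After all merges, the sorted array is [13, 16, 18, 20].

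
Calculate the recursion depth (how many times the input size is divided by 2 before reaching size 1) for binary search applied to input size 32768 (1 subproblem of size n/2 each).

For divide and conquer with division factor 2:

Problem sizes at each level:
Level 0: 32768
Level 1: 16384
Level 2: 8192
Level 3: 4096
Level 4: 2048
Level 5: 1024
Level 6: 512
Level 7: 256
Level 8: 128
Level 9: 64
Level 10: 32
Level 11: 16
Level 12: 8
Level 13: 4
Level 14: 2
Level 15: 1

The root is level 0 and the size-1 base case is level 15 (the tree spans levels 0 through 15, i.e. 16 levels counting the root), so the depth is the number of divisions: log_2(32768) = 15

The recursion tree depth is log_2(32768) = 15. At each level, the problem size is divided by 2, so it takes 15 divisions to reduce to a base case of size 1. The algorithm makes 1 recursive call at each level.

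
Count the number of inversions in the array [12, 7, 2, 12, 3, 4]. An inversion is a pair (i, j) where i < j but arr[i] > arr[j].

Finding inversions in [12, 7, 2, 12, 3, 4]:

(0, 1): arr[0]=12 > arr[1]=7
(0, 2): arr[0]=12 > arr[2]=2
(0, 4): arr[0]=12 > arr[4]=3
(0, 5): arr[0]=12 > arr[5]=4
(1, 2): arr[1]=7 > arr[2]=2
(1, 4): arr[1]=7 > arr[4]=3
(1, 5): arr[1]=7 > arr[5]=4
(3, 4): arr[3]=12 > arr[4]=3
(3, 5): arr[3]=12 > arr[5]=4

Total inversions: 9

The array has 9 inversion(s): (0,1), (0,2), (0,4), (0,5), (1,2), (1,4), (1,5), (3,4), (3,5). Each pair (i,j) satisfies i < j and arr[i] > arr[j].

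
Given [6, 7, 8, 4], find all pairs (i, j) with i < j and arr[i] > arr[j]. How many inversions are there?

Finding inversions in [6, 7, 8, 4]:

(0, 3): arr[0]=6 > arr[3]=4
(1, 3): arr[1]=7 > arr[3]=4
(2, 3): arr[2]=8 > arr[3]=4

Total inversions: 3

The array has 3 inversion(s): (0,3), (1,3), (2,3). Each pair (i,j) satisfies i < j and arr[i] > arr[j].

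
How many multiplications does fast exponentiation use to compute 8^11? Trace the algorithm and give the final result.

Computing 8^11 by squaring (build up from 8^1; each line after the first costs one multiplication):

8^1 = 8
8^2 = (8^1)^2 = 8^2 = 64
8^4 = (8^2)^2 = 64^2 = 4096
8^5 = 8 * 8^4 = 8 * 4096 = 32768
8^10 = (8^5)^2 = 32768^2 = 1073741824
8^11 = 8 * 8^10 = 8 * 1073741824 = 8589934592

Result: 8589934592
Multiplications needed: 5 (5 lines after 8^1)

8^11 = 8589934592. Using exponentiation by squaring, this requires 5 multiplications. The key idea: if the exponent is even, square the half-power; if odd, multiply by the base once.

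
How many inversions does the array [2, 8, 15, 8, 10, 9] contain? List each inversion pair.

Finding inversions in [2, 8, 15, 8, 10, 9]:

(2, 3): arr[2]=15 > arr[3]=8
(2, 4): arr[2]=15 > arr[4]=10
(2, 5): arr[2]=15 > arr[5]=9
(4, 5): arr[4]=10 > arr[5]=9

Total inversions: 4

The array has 4 inversion(s): (2,3), (2,4), (2,5), (4,5). Each pair (i,j) satisfies i < j and arr[i] > arr[j].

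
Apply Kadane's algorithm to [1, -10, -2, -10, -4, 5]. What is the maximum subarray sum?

Using Kadane's algorithm on [1, -10, -2, -10, -4, 5]:

Scanning through the array:
Position 1 (value -10): max_ending_here = -9, max_so_far = 1
Position 2 (value -2): max_ending_here = -2, max_so_far = 1
Position 3 (value -10): max_ending_here = -10, max_so_far = 1
Position 4 (value -4): max_ending_here = -4, max_so_far = 1
Position 5 (value 5): max_ending_here = 5, max_so_far = 5

Maximum subarray: [5]
Maximum sum: 5

The maximum subarray is [5] with sum 5. This subarray runs from index 5 to index 5.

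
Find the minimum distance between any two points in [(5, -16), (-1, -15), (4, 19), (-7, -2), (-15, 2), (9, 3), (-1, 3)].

Computing all pairwise distances among 7 points:

d((5, -16), (-1, -15)) = 6.0828 <-- minimum
d((5, -16), (4, 19)) = 35.0143
d((5, -16), (-7, -2)) = 18.4391
d((5, -16), (-15, 2)) = 26.9072
d((5, -16), (9, 3)) = 19.4165
d((5, -16), (-1, 3)) = 19.9249
d((-1, -15), (4, 19)) = 34.3657
d((-1, -15), (-7, -2)) = 14.3178
d((-1, -15), (-15, 2)) = 22.0227
d((-1, -15), (9, 3)) = 20.5913
d((-1, -15), (-1, 3)) = 18.0
d((4, 19), (-7, -2)) = 23.7065
d((4, 19), (-15, 2)) = 25.4951
d((4, 19), (9, 3)) = 16.7631
d((4, 19), (-1, 3)) = 16.7631
d((-7, -2), (-15, 2)) = 8.9443
d((-7, -2), (9, 3)) = 16.7631
d((-7, -2), (-1, 3)) = 7.8102
d((-15, 2), (9, 3)) = 24.0208
d((-15, 2), (-1, 3)) = 14.0357
d((9, 3), (-1, 3)) = 10.0

Closest pair: (5, -16) and (-1, -15) with distance 6.0828

The closest pair is (5, -16) and (-1, -15) with Euclidean distance 6.0828. For 7 points, brute-force pairwise comparison is shown above. For large n, the divide-and-conquer algorithm (sort by x, recurse on halves, check the dividing strip) achieves O(n log n).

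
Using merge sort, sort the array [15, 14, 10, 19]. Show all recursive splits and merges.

Merge sort trace:

Split: [15, 14, 10, 19] -> [15, 14] and [10, 19]
  Split: [15, 14] -> [15] and [14]
  Merge: [15] + [14] -> [14, 15]
  Split: [10, 19] -> [10] and [19]
  Merge: [10] + [19] -> [10, 19]
Merge: [14, 15] + [10, 19] -> [10, 14, 15, 19]

Final sorted array: [10, 14, 15, 19]

The merge sort proceeds by recursively splitting the array and merging sorted halves.
After all merges, the sorted array is [10, 14, 15, 19].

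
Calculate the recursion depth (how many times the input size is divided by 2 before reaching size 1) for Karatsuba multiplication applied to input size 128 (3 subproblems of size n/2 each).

For divide and conquer with division factor 2:

Problem sizes at each level:
Level 0: 128
Level 1: 64
Level 2: 32
Level 3: 16
Level 4: 8
Level 5: 4
Level 6: 2
Level 7: 1

The root is level 0 and the size-1 base case is level 7 (the tree spans levels 0 through 7, i.e. 8 levels counting the root), so the depth is the number of divisions: log_2(128) = 7

The recursion tree depth is log_2(128) = 7. At each level, the problem size is divided by 2, so it takes 7 divisions to reduce to a base case of size 1. The algorithm makes 3 recursive calls at each level.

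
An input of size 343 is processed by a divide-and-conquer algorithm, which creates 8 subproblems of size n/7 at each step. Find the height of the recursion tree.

For divide and conquer with division factor 7:

Problem sizes at each level:
Level 0: 343
Level 1: 49
Level 2: 7
Level 3: 1

The root is level 0 and the size-1 base case is level 3 (the tree spans levels 0 through 3, i.e. 4 levels counting the root), so the depth is the number of divisions: log_7(343) = 3

The recursion tree depth is log_7(343) = 3. At each level, the problem size is divided by 7, so it takes 3 divisions to reduce to a base case of size 1. The algorithm makes 8 recursive calls at each level.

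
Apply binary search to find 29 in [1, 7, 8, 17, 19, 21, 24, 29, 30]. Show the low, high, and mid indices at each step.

Binary search for 29 in [1, 7, 8, 17, 19, 21, 24, 29, 30]:

lo=0, hi=8, mid=4, arr[mid]=19 -> 19 < 29, search right half
lo=5, hi=8, mid=6, arr[mid]=24 -> 24 < 29, search right half
lo=7, hi=8, mid=7, arr[mid]=29 -> Found target at index 7!

Binary search finds 29 at index 7 after 3 comparisons. The search repeatedly halves the search space by comparing with the middle element.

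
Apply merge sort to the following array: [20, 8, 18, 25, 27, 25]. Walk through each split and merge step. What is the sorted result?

Merge sort trace:

Split: [20, 8, 18, 25, 27, 25] -> [20, 8, 18] and [25, 27, 25]
  Split: [20, 8, 18] -> [20] and [8, 18]
    Split: [8, 18] -> [8] and [18]
    Merge: [8] + [18] -> [8, 18]
  Merge: [20] + [8, 18] -> [8, 18, 20]
  Split: [25, 27, 25] -> [25] and [27, 25]
    Split: [27, 25] -> [27] and [25]
    Merge: [27] + [25] -> [25, 27]
  Merge: [25] + [25, 27] -> [25, 25, 27]
Merge: [8, 18, 20] + [25, 25, 27] -> [8, 18, 20, 25, 25, 27]

Final sorted array: [8, 18, 20, 25, 25, 27]

The merge sort proceeds by recursively splitting the array and merging sorted halves.
After all merges, the sorted array is [8, 18, 20, 25, 25, 27].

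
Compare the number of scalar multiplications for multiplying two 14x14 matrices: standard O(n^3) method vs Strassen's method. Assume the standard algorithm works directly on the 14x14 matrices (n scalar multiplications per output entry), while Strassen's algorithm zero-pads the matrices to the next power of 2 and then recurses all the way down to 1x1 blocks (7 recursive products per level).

Matrix multiplication for 14x14 matrices:

Strassen's algorithm requires power-of-2 dimensions. Pad 14x14 to 16x16 (next power of 2).

Standard algorithm: 14^3 = 2744 multiplications
Strassen's algorithm: 7^(log2(16)) = 7^4 = 2401 multiplications
Savings: 2744 - 2401 = 343 multiplications

Standard: 2744 multiplications (14^3). Strassen: 2401 multiplications (7^4, after padding to 16x16). Strassen reduces 8 recursive multiplications to 7 at each level.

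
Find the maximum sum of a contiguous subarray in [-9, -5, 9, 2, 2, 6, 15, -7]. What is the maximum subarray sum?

Using Kadane's algorithm on [-9, -5, 9, 2, 2, 6, 15, -7]:

Scanning through the array:
Position 1 (value -5): max_ending_here = -5, max_so_far = -5
Position 2 (value 9): max_ending_here = 9, max_so_far = 9
Position 3 (value 2): max_ending_here = 11, max_so_far = 11
Position 4 (value 2): max_ending_here = 13, max_so_far = 13
Position 5 (value 6): max_ending_here = 19, max_so_far = 19
Position 6 (value 15): max_ending_here = 34, max_so_far = 34
Position 7 (value -7): max_ending_here = 27, max_so_far = 34

Maximum subarray: [9, 2, 2, 6, 15]
Maximum sum: 34

The maximum subarray is [9, 2, 2, 6, 15] with sum 34. This subarray runs from index 2 to index 6.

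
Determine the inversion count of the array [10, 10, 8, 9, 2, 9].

Finding inversions in [10, 10, 8, 9, 2, 9]:

(0, 2): arr[0]=10 > arr[2]=8
(0, 3): arr[0]=10 > arr[3]=9
(0, 4): arr[0]=10 > arr[4]=2
(0, 5): arr[0]=10 > arr[5]=9
(1, 2): arr[1]=10 > arr[2]=8
(1, 3): arr[1]=10 > arr[3]=9
(1, 4): arr[1]=10 > arr[4]=2
(1, 5): arr[1]=10 > arr[5]=9
(2, 4): arr[2]=8 > arr[4]=2
(3, 4): arr[3]=9 > arr[4]=2

Total inversions: 10

The array has 10 inversion(s): (0,2), (0,3), (0,4), (0,5), (1,2), (1,3), (1,4), (1,5), (2,4), (3,4). Each pair (i,j) satisfies i < j and arr[i] > arr[j].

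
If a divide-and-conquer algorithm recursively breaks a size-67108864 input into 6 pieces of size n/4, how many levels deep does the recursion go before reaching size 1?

For divide and conquer with division factor 4:

Problem sizes at each level:
Level 0: 67108864
Level 1: 16777216
Level 2: 4194304
Level 3: 1048576
Level 4: 262144
Level 5: 65536
Level 6: 16384
Level 7: 4096
Level 8: 1024
Level 9: 256
Level 10: 64
Level 11: 16
Level 12: 4
Level 13: 1

The root is level 0 and the size-1 base case is level 13 (the tree spans levels 0 through 13, i.e. 14 levels counting the root), so the depth is the number of divisions: log_4(67108864) = 13

The recursion tree depth is log_4(67108864) = 13. At each level, the problem size is divided by 4, so it takes 13 divisions to reduce to a base case of size 1. The algorithm makes 6 recursive calls at each level.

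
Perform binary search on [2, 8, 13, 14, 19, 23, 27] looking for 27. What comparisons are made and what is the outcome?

Binary search for 27 in [2, 8, 13, 14, 19, 23, 27]:

lo=0, hi=6, mid=3, arr[mid]=14 -> 14 < 27, search right half
lo=4, hi=6, mid=5, arr[mid]=23 -> 23 < 27, search right half
lo=6, hi=6, mid=6, arr[mid]=27 -> Found target at index 6!

Binary search finds 27 at index 6 after 3 comparisons. The search repeatedly halves the search space by comparing with the middle element.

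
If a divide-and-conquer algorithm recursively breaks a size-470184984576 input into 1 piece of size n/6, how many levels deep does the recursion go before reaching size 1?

For divide and conquer with division factor 6:

Problem sizes at each level:
Level 0: 470184984576
Level 1: 78364164096
Level 2: 13060694016
Level 3: 2176782336
Level 4: 362797056
Level 5: 60466176
Level 6: 10077696
Level 7: 1679616
Level 8: 279936
Level 9: 46656
Level 10: 7776
Level 11: 1296
Level 12: 216
Level 13: 36
Level 14: 6
Level 15: 1

The root is level 0 and the size-1 base case is level 15 (the tree spans levels 0 through 15, i.e. 16 levels counting the root), so the depth is the number of divisions: log_6(470184984576) = 15

The recursion tree depth is log_6(470184984576) = 15. At each level, the problem size is divided by 6, so it takes 15 divisions to reduce to a base case of size 1. The algorithm makes 1 recursive call at each level.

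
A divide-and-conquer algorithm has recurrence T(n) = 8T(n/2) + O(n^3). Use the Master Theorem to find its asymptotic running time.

Master Theorem for T(n) = 8T(n/2) + O(n^3):

a = 8, b = 2, c = 3
log_b(a) = log_2(8) = 3.0000

Case 2: c = 3 = log_2(8) = 3.0000
T(n) = O(n^3 log n) = O(n^3 log n)

For T(n) = 8T(n/2) + O(n^3): log_2(8) = 3.0000. This is Case 2 of the Master Theorem (c = log_b(a), equal work at all levels), giving O(n^3 log n).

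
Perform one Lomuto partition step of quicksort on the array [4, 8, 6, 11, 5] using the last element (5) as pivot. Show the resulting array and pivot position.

Lomuto partition with pivot = 5:

Initial array: [4, 8, 6, 11, 5]

arr[0]=4 <= 5: swap with position 0, array becomes [4, 8, 6, 11, 5]
arr[1]=8 > 5: no swap
arr[2]=6 > 5: no swap
arr[3]=11 > 5: no swap

Place pivot at position 1: [4, 5, 6, 11, 8]
Pivot position: 1

After partitioning with pivot 5, the array becomes [4, 5, 6, 11, 8]. The pivot is placed at index 1. All elements to the left of the pivot are <= 5, and all elements to the right are > 5.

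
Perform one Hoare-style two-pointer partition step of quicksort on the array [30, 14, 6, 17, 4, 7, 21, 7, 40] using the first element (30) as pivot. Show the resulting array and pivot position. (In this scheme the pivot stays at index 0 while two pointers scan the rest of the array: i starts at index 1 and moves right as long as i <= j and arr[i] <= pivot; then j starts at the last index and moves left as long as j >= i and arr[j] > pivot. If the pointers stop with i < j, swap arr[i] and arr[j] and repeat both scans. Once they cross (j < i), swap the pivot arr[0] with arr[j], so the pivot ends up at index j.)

Hoare-style two-pointer partition with pivot = 30:

Initial array: [30, 14, 6, 17, 4, 7, 21, 7, 40]

Pointers start at i = 1, j = 8.
i ends at 8, j ends at 7: the pointers have crossed (j < i), so scanning stops.

Swap pivot arr[0] with arr[7] to place pivot at position 7: [7, 14, 6, 17, 4, 7, 21, 30, 40]
Pivot position: 7

After partitioning with pivot 30, the array becomes [7, 14, 6, 17, 4, 7, 21, 30, 40]. The pivot is placed at index 7. All elements to the left of the pivot are <= 30, and all elements to the right are > 30.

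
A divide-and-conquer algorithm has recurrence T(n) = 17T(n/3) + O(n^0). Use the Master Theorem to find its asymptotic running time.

Master Theorem for T(n) = 17T(n/3) + O(n^0):

a = 17, b = 3, c = 0
log_b(a) = log_3(17) = 2.5789

Case 1: c = 0 < log_3(17) = 2.5789
T(n) = O(n^(log_3 17))

For T(n) = 17T(n/3) + O(n^0): log_3(17) = 2.5789. This is Case 1 of the Master Theorem (c < log_b(a), work dominated by leaves), giving O(n^(log_3 17)).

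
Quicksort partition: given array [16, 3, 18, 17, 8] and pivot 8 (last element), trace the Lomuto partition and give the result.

Lomuto partition with pivot = 8:

Initial array: [16, 3, 18, 17, 8]

arr[0]=16 > 8: no swap
arr[1]=3 <= 8: swap with position 0, array becomes [3, 16, 18, 17, 8]
arr[2]=18 > 8: no swap
arr[3]=17 > 8: no swap

Place pivot at position 1: [3, 8, 18, 17, 16]
Pivot position: 1

After partitioning with pivot 8, the array becomes [3, 8, 18, 17, 16]. The pivot is placed at index 1. All elements to the left of the pivot are <= 8, and all elements to the right are > 8.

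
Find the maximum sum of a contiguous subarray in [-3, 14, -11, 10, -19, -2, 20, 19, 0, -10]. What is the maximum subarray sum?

Using Kadane's algorithm on [-3, 14, -11, 10, -19, -2, 20, 19, 0, -10]:

Scanning through the array:
Position 1 (value 14): max_ending_here = 14, max_so_far = 14
Position 2 (value -11): max_ending_here = 3, max_so_far = 14
Position 3 (value 10): max_ending_here = 13, max_so_far = 14
Position 4 (value -19): max_ending_here = -6, max_so_far = 14
Position 5 (value -2): max_ending_here = -2, max_so_far = 14
Position 6 (value 20): max_ending_here = 20, max_so_far = 20
Position 7 (value 19): max_ending_here = 39, max_so_far = 39
Position 8 (value 0): max_ending_here = 39, max_so_far = 39
Position 9 (value -10): max_ending_here = 29, max_so_far = 39

Maximum subarray: [20, 19]
Maximum sum: 39

The maximum subarray is [20, 19] with sum 39. This subarray runs from index 6 to index 7.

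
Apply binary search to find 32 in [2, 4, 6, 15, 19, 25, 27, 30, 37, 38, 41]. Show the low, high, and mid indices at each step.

Binary search for 32 in [2, 4, 6, 15, 19, 25, 27, 30, 37, 38, 41]:

lo=0, hi=10, mid=5, arr[mid]=25 -> 25 < 32, search right half
lo=6, hi=10, mid=8, arr[mid]=37 -> 37 > 32, search left half
lo=6, hi=7, mid=6, arr[mid]=27 -> 27 < 32, search right half
lo=7, hi=7, mid=7, arr[mid]=30 -> 30 < 32, search right half
lo=8 > hi=7, target 32 not found

Binary search determines that 32 is not in the array after 4 comparisons. The search space was exhausted without finding the target.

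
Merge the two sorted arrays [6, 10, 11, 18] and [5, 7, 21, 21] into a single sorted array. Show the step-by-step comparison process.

Merging process:

Compare 6 vs 5: take 5 from right. Merged: [5]
Compare 6 vs 7: take 6 from left. Merged: [5, 6]
Compare 10 vs 7: take 7 from right. Merged: [5, 6, 7]
Compare 10 vs 21: take 10 from left. Merged: [5, 6, 7, 10]
Compare 11 vs 21: take 11 from left. Merged: [5, 6, 7, 10, 11]
Compare 18 vs 21: take 18 from left. Merged: [5, 6, 7, 10, 11, 18]
Append remaining from right: [21, 21]. Merged: [5, 6, 7, 10, 11, 18, 21, 21]

Final merged array: [5, 6, 7, 10, 11, 18, 21, 21]
Total comparisons: 6

The merged array is [5, 6, 7, 10, 11, 18, 21, 21], requiring 6 comparisons. The merge step runs in O(n) time where n is the total number of elements.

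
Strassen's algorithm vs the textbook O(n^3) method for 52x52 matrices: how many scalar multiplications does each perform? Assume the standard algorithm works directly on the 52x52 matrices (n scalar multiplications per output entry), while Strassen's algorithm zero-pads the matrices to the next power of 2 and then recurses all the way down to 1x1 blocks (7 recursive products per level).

Matrix multiplication for 52x52 matrices:

Strassen's algorithm requires power-of-2 dimensions. Pad 52x52 to 64x64 (next power of 2).

Standard algorithm: 52^3 = 140608 multiplications
Strassen's algorithm: 7^(log2(64)) = 7^6 = 117649 multiplications
Savings: 140608 - 117649 = 22959 multiplications

Standard: 140608 multiplications (52^3). Strassen: 117649 multiplications (7^6, after padding to 64x64). Strassen reduces 8 recursive multiplications to 7 at each level.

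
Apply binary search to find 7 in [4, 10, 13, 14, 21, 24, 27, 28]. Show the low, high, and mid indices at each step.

Binary search for 7 in [4, 10, 13, 14, 21, 24, 27, 28]:

lo=0, hi=7, mid=3, arr[mid]=14 -> 14 > 7, search left half
lo=0, hi=2, mid=1, arr[mid]=10 -> 10 > 7, search left half
lo=0, hi=0, mid=0, arr[mid]=4 -> 4 < 7, search right half
lo=1 > hi=0, target 7 not found

Binary search determines that 7 is not in the array after 3 comparisons. The search space was exhausted without finding the target.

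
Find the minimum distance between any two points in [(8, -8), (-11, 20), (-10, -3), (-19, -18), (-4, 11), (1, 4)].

Computing all pairwise distances among 6 points:

d((8, -8), (-11, 20)) = 33.8378
d((8, -8), (-10, -3)) = 18.6815
d((8, -8), (-19, -18)) = 28.7924
d((8, -8), (-4, 11)) = 22.4722
d((8, -8), (1, 4)) = 13.8924
d((-11, 20), (-10, -3)) = 23.0217
d((-11, 20), (-19, -18)) = 38.833
d((-11, 20), (-4, 11)) = 11.4018
d((-11, 20), (1, 4)) = 20.0
d((-10, -3), (-19, -18)) = 17.4929
d((-10, -3), (-4, 11)) = 15.2315
d((-10, -3), (1, 4)) = 13.0384
d((-19, -18), (-4, 11)) = 32.6497
d((-19, -18), (1, 4)) = 29.7321
d((-4, 11), (1, 4)) = 8.6023 <-- minimum

Closest pair: (-4, 11) and (1, 4) with distance 8.6023

The closest pair is (-4, 11) and (1, 4) with Euclidean distance 8.6023. For 6 points, brute-force pairwise comparison is shown above. For large n, the divide-and-conquer algorithm (sort by x, recurse on halves, check the dividing strip) achieves O(n log n).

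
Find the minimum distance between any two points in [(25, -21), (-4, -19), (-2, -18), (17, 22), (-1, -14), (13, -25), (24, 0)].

Computing all pairwise distances among 7 points:

d((25, -21), (-4, -19)) = 29.0689
d((25, -21), (-2, -18)) = 27.1662
d((25, -21), (17, 22)) = 43.7379
d((25, -21), (-1, -14)) = 26.9258
d((25, -21), (13, -25)) = 12.6491
d((25, -21), (24, 0)) = 21.0238
d((-4, -19), (-2, -18)) = 2.2361 <-- minimum
d((-4, -19), (17, 22)) = 46.0652
d((-4, -19), (-1, -14)) = 5.831
d((-4, -19), (13, -25)) = 18.0278
d((-4, -19), (24, 0)) = 33.8378
d((-2, -18), (17, 22)) = 44.2832
d((-2, -18), (-1, -14)) = 4.1231
d((-2, -18), (13, -25)) = 16.5529
d((-2, -18), (24, 0)) = 31.6228
d((17, 22), (-1, -14)) = 40.2492
d((17, 22), (13, -25)) = 47.1699
d((17, 22), (24, 0)) = 23.0868
d((-1, -14), (13, -25)) = 17.8045
d((-1, -14), (24, 0)) = 28.6531
d((13, -25), (24, 0)) = 27.313

Closest pair: (-4, -19) and (-2, -18) with distance 2.2361

The closest pair is (-4, -19) and (-2, -18) with Euclidean distance 2.2361. For 7 points, brute-force pairwise comparison is shown above. For large n, the divide-and-conquer algorithm (sort by x, recurse on halves, check the dividing strip) achieves O(n log n).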